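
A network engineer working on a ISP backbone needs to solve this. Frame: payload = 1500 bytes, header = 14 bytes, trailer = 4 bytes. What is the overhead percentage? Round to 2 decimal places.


Given: payload = 1500 B, header = 14 B, trailer = 4 B
Overhead bytes = header + trailer = 14 + 4 = 18
Total frame = payload + overhead = 1500 + 18 = 1518
Overhead % = 18 / 1518 * 100 = 1.1858% -> 1.19% (2 dp)

1.19


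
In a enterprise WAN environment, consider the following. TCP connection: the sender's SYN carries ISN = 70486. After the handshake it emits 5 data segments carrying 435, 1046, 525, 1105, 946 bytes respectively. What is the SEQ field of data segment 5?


The SYN occupies sequence number ISN = 70486, so the first data byte is ISN + 1 = 70487.
SEQ of data segment i = (ISN + 1) + sum of payload sizes of segments 1..i-1.
Segment 1: SEQ = 70487, payload = 435 bytes
Segment 2: SEQ = 70922, payload = 1046 bytes
Segment 3: SEQ = 71968, payload = 525 bytes
Segment 4: SEQ = 72493, payload = 1105 bytes
Segment 5: SEQ = 73598, payload = 946 bytes
SEQ of segment 5 = 70487 + 435 + 1046 + 525 + 1105 = 73598

73598


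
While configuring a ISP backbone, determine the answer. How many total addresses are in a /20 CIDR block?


Given: CIDR prefix /20
Host bits = 32 - 20 = 12
Total addresses = 2^12 = 4096

4096


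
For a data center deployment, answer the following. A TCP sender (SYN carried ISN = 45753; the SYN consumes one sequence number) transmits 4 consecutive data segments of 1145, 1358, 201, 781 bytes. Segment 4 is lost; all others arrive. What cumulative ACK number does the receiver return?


SYN uses sequence number 45753; first data byte = ISN + 1 = 45754.
Segment 1: SEQ = 45754, len = 1145 B, covers [45754, 46898]
Segment 2: SEQ = 46899, len = 1358 B, covers [46899, 48256]
Segment 3: SEQ = 48257, len = 201 B, covers [48257, 48457]
Segment 4: SEQ = 48458, len = 781 B, covers [48458, 49238] [LOST]
In-order data received: bytes [45754, 48457] (segments 1..3).
Segment 4 missing -> gap begins at byte 48458.
Cumulative ACK = next expected in-order byte = 45754 + 1145 + 1358 + 201 = 48458

48458


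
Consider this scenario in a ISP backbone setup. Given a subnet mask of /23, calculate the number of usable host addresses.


Given: subnet mask /23
Host bits = 32 - 23 = 9
Total addresses = 2^9 = 512
Usable hosts = 512 - 2 (network + broadcast) = 510

510


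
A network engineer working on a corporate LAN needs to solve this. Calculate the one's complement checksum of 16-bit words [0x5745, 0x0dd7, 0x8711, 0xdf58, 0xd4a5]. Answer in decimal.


Given words: [0x5745, 0x0dd7, 0x8711, 0xdf58, 0xd4a5]
Step 1: Sum all words
Raw sum = 22341 + 3543 + 34577 + 57176 + 54437 = 172074
Step 2: Fold carry: (41002 + 2) = 41004
One's complement = ~41004 & 0xFFFF = 24531

24531


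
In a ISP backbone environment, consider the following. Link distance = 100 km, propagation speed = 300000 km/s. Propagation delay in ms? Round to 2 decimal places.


Given: distance = 100 km, speed = 300000 km/s
Delay = distance / speed = 100 / 300000 seconds
Delay in ms = 100 * 1000 / 300000
Delay = 0.3333 ms
Rounded to 2 dp = 0.33 ms

0.33


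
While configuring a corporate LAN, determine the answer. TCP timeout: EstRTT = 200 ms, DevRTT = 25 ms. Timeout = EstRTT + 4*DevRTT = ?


Given: EstRTT = 200 ms, DevRTT = 25 ms
Timeout = EstRTT + 4 * DevRTT
4 * DevRTT = 4 * 25 = 100
Timeout = 200 + 100 = 300 ms

300


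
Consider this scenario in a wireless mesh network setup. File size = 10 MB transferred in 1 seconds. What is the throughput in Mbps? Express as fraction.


Given: file = 10 MB, time = 1 s
File in Mb = 10 * 8 = 80 Mb
Throughput = 80 / 1 Mbps
Throughput = 80 Mbps

80


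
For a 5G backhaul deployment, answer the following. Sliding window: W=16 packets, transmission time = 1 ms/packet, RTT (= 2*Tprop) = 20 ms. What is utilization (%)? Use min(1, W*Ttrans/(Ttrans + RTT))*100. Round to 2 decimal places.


Given: W = 16, Ttrans = 1 ms, RTT = 20 ms (= 2 * Tprop, Tprop = 10 ms)
Cycle time = Ttrans + RTT = 1 + 20 = 21 ms (first packet sent until its ACK returns)
W * Ttrans = 16 * 1 = 16 ms of sending per cycle
W * Ttrans / (Ttrans + RTT) = 16 / 21 = 0.761905
U = min(1, 0.761905) = 0.761905
U% = 76.19%

76.19


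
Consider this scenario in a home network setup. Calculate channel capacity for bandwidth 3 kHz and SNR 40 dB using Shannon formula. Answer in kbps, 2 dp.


Given: B = 3 kHz, SNR = 40 dB
SNR linear = 10^(40/10) = 10000
1 + SNR = 10001
log2(10001) = 13.2878566418
C = 3 * 1000 * 13.2878566418 = 39863.5699 bps
C = 39.863570 kbps -> 39.86 kbps (2 dp)

39.86


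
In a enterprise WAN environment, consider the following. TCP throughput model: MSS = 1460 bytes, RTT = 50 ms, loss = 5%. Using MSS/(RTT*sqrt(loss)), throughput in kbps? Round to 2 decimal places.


Given: MSS = 1460 bytes, RTT = 50 ms, loss = 5%
RTT in seconds = 50 / 1000 = 0.05
Loss rate = 5% = 0.05
sqrt(loss) = sqrt(0.05) = 0.223606797750
Throughput (bytes/s) = 1460 / (0.05 * 0.223606797750) = 130586.3699
Throughput (kbps) = 130586.3699 * 8 / 1000 = 1044.690959 -> 1044.69 kbps (2 dp)

1044.69


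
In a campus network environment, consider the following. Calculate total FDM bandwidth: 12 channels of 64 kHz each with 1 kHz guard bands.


Given: 12 channels, 64 kHz each, guard = 1 kHz
Channel bandwidth = 12 * 64 = 768 kHz
Guard bands = 11 gaps * 1 kHz = 11 kHz
Total = 768 + 11 = 779 kHz

779


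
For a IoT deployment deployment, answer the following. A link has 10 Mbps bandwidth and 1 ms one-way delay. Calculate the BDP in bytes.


Given: bandwidth = 10 Mbps, delay = 1 ms
BDP in bits = 10 * 10^6 * 1 / 1000
BDP in bits = 10000
BDP in bytes = 10000 / 8 = 1250

1250


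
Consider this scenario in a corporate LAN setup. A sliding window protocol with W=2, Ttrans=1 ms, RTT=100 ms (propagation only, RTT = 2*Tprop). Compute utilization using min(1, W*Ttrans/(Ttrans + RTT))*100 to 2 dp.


Given: W = 2, Ttrans = 1 ms, RTT = 100 ms (= 2 * Tprop, Tprop = 50 ms)
Cycle time = Ttrans + RTT = 1 + 100 = 101 ms (first packet sent until its ACK returns)
W * Ttrans = 2 * 1 = 2 ms of sending per cycle
W * Ttrans / (Ttrans + RTT) = 2 / 101 = 0.019802
U = min(1, 0.019802) = 0.019802
U% = 1.98%

1.98


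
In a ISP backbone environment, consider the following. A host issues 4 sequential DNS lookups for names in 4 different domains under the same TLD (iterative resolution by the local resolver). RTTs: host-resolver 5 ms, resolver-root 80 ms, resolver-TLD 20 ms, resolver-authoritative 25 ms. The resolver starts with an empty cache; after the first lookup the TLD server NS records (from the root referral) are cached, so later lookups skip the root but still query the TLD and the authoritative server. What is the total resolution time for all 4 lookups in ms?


Lookup 1 (cold cache): local + root + TLD + auth = 5 + 80 + 20 + 25 = 130 ms
Lookups 2..4 (TLD NS cached -> skip root; new domain -> still ask TLD and auth): local + TLD + auth = 5 + 20 + 25 = 50 ms each
Remaining 3 lookups: 3 * 50 = 150 ms
Total = 130 + 150 = 280 ms

280


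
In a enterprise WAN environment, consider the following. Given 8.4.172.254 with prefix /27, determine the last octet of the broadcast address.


Given: IP = 8.4.172.254, prefix = /27
Host bits = 32 - 27 = 5
Network last octet = 254 AND mask = 224
Host part size = 2^5 - 1 = 31
Broadcast last octet = 224 OR 31 = 255

255


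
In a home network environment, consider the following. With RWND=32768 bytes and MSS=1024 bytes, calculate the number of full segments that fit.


Given: RWND = 32768 bytes, MSS = 1024 bytes
Full segments = floor(RWND / MSS)
Full segments = floor(32768 / 1024)
Full segments = floor(32.0) = 32

32


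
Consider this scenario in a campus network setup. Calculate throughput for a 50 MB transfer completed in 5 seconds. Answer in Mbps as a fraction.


Given: file = 50 MB, time = 5 s
File in Mb = 50 * 8 = 400 Mb
Throughput = 400 / 5 Mbps
Throughput = 80 Mbps

80


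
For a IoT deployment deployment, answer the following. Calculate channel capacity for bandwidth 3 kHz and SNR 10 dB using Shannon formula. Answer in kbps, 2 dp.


Given: B = 3 kHz, SNR = 10 dB
SNR linear = 10^(10/10) = 10
1 + SNR = 11
log2(11) = 3.4594316186
C = 3 * 1000 * 3.4594316186 = 10378.2949 bps
C = 10.378295 kbps -> 10.38 kbps (2 dp)

10.38


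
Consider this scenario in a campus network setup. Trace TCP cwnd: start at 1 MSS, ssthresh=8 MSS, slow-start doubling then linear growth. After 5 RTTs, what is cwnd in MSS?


RTT 0: cwnd = 1 MSS (initial)
RTT 1: cwnd = 2 MSS (slow start, doubled)
RTT 2: cwnd = 4 MSS (slow start, doubled)
RTT 3: cwnd = 8 MSS (slow start, doubled)
RTT 4: cwnd = 9 MSS (congestion avoidance, +1)
RTT 5: cwnd = 10 MSS (congestion avoidance, +1)

10


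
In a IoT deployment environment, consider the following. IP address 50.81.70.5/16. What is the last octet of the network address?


Given: IP = 50.81.70.5, prefix = /16
Subnet mask = 255.255.0.0
Last octet of IP: 5
Last octet of mask: 0
Network last octet = 5 AND 0 = 0

0


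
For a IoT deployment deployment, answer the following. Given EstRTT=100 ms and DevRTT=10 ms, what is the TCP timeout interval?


Given: EstRTT = 100 ms, DevRTT = 10 ms
Timeout = EstRTT + 4 * DevRTT
4 * DevRTT = 4 * 10 = 40
Timeout = 100 + 40 = 140 ms

140


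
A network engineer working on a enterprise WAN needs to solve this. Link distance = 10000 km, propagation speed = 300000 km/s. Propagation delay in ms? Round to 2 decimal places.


Given: distance = 10000 km, speed = 300000 km/s
Delay = distance / speed = 10000 / 300000 seconds
Delay in ms = 10000 * 1000 / 300000
Delay = 33.3333 ms
Rounded to 2 dp = 33.33 ms

33.33


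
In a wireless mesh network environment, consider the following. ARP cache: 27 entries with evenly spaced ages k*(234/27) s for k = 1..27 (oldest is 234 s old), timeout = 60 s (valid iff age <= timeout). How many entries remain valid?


Ages are k * 234/27 s for k = 1..27 (spacing = 8.6667 s).
Entry k is valid iff k * 234/27 <= 60 iff k <= 27 * 60 / 234 = 6.9231
n_valid = floor(6.9231) = 6
(n_stale = 27 - 6 = 21)

6


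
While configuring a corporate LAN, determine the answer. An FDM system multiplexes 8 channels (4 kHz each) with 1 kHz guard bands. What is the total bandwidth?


Given: 8 channels, 4 kHz each, guard = 1 kHz
Channel bandwidth = 8 * 4 = 32 kHz
Guard bands = 7 gaps * 1 kHz = 7 kHz
Total = 32 + 7 = 39 kHz

39


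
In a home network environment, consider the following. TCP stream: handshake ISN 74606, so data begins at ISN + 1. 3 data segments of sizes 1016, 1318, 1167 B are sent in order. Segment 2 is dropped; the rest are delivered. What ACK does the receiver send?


SYN uses sequence number 74606; first data byte = ISN + 1 = 74607.
Segment 1: SEQ = 74607, len = 1016 B, covers [74607, 75622]
Segment 2: SEQ = 75623, len = 1318 B, covers [75623, 76940] [LOST]
Segment 3: SEQ = 76941, len = 1167 B, covers [76941, 78107]
In-order data received: bytes [74607, 75622] (segments 1..1).
Segment 2 missing -> gap begins at byte 75623; later segments buffered out of order.
Cumulative ACK = next expected in-order byte = 74607 + 1016 = 75623

75623


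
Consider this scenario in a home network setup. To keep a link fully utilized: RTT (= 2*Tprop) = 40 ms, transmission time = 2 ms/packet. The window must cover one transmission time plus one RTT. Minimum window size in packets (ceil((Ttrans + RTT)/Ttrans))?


Given: Ttrans = 2 ms, RTT = 40 ms (= 2 * Tprop, Tprop = 20 ms)
Time until first ACK returns = Ttrans + RTT = 2 + 40 = 42 ms
Need W * Ttrans >= Ttrans + RTT  ->  W >= (Ttrans + RTT) / Ttrans
(Ttrans + RTT) / Ttrans = 42 / 2 = 21
W_min = ceil(21) = 21

21


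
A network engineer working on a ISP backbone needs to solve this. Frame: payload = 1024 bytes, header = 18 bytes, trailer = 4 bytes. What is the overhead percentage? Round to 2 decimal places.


Given: payload = 1024 B, header = 18 B, trailer = 4 B
Overhead bytes = header + trailer = 18 + 4 = 22
Total frame = payload + overhead = 1024 + 22 = 1046
Overhead % = 22 / 1046 * 100 = 2.1033% -> 2.10% (2 dp)

2.10


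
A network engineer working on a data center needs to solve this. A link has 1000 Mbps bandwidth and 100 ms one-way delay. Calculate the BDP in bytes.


Given: bandwidth = 1000 Mbps, delay = 100 ms
BDP in bits = 1000 * 10^6 * 100 / 1000
BDP in bits = 100000000
BDP in bytes = 100000000 / 8 = 12500000

12500000


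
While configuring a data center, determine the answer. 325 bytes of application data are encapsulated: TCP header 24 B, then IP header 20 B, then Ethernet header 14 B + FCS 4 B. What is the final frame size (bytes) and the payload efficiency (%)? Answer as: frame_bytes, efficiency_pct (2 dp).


TCP segment = 325 + 24 = 349 B
IP packet = 349 + 20 = 369 B
Ethernet frame = 369 + 14 + 4 = 387 B
Efficiency = app / frame = 325 / 387 = 0.839793 = 83.9793% -> 83.98% (2 dp)

387, 83.98


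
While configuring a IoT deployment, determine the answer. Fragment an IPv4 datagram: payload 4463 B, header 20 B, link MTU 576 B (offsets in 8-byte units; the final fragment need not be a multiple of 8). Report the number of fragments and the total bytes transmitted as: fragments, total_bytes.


Max data per non-final fragment = floor((MTU - header)/8)*8 = floor((576 - 20)/8)*8 = floor(556/8)*8 = 552 B
Final fragment needs no 8-byte alignment: it can carry up to MTU - header = 556 B
Non-final fragments needed = ceil((payload - 556) / 552) = ceil(3907/552) = ceil(7.0779) = 8
Number of fragments = 8 + 1 = 9
Fragment sizes (data): 8 * 552 B + 47 B (last, 47 <= 556 OK)
Total bytes sent = payload + n_frags * header = 4463 + 9*20 = 4463 + 180 = 4643 B

9, 4643


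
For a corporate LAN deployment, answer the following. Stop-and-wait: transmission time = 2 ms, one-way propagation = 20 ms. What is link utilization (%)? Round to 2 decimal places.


Given: Ttrans = 2 ms, Tprop = 20 ms
RTT = 2 * Tprop = 2 * 20 = 40 ms
U = Ttrans / (Ttrans + RTT)
U = 2 / (2 + 40)
U = 2 / 42 = 0.047619
U% = 4.76%

4.76


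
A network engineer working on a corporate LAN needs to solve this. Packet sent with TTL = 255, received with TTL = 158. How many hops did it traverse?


Given: initial TTL = 255, received TTL = 158
Hops = initial TTL - received TTL
Hops = 255 - 158 = 97

97


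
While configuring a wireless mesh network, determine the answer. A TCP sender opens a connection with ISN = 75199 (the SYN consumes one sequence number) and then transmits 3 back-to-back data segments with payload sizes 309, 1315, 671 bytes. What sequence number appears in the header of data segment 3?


The SYN occupies sequence number ISN = 75199, so the first data byte is ISN + 1 = 75200.
SEQ of data segment i = (ISN + 1) + sum of payload sizes of segments 1..i-1.
Segment 1: SEQ = 75200, payload = 309 bytes
Segment 2: SEQ = 75509, payload = 1315 bytes
Segment 3: SEQ = 76824, payload = 671 bytes
SEQ of segment 3 = 75200 + 309 + 1315 = 76824

76824


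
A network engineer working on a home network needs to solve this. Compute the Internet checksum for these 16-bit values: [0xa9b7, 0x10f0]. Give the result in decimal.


Given words: [0xa9b7, 0x10f0]
Step 1: Sum all words
Raw sum = 43447 + 4336 = 47783
One's complement = ~47783 & 0xFFFF = 17752

17752


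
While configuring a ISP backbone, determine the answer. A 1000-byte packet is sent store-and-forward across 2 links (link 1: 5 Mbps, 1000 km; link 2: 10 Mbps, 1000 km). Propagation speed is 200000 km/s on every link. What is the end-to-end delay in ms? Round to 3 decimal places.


Packet = 1000 bytes = 8000 bits. Store-and-forward: sum (t_trans + t_prop) per link.
Link 1: t_trans = 8000/(5*10^6) s = 1.6000 ms; t_prop = 1000/200000 s = 5.0000 ms; subtotal = 6.6000 ms
Link 2: t_trans = 8000/(10*10^6) s = 0.8000 ms; t_prop = 1000/200000 s = 5.0000 ms; subtotal = 5.8000 ms
End-to-end = 6.6000 + 5.8000 = 12.4000 ms -> 12.400 ms (3 dp)

12.400


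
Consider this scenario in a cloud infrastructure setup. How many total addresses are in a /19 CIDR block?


Given: CIDR prefix /19
Host bits = 32 - 19 = 13
Total addresses = 2^13 = 8192

8192


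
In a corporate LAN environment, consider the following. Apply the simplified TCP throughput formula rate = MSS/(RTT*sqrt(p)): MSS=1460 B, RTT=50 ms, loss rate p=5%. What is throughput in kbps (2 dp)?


Given: MSS = 1460 bytes, RTT = 50 ms, loss = 5%
RTT in seconds = 50 / 1000 = 0.05
Loss rate = 5% = 0.05
sqrt(loss) = sqrt(0.05) = 0.223606797750
Throughput (bytes/s) = 1460 / (0.05 * 0.223606797750) = 130586.3699
Throughput (kbps) = 130586.3699 * 8 / 1000 = 1044.690959 -> 1044.69 kbps (2 dp)

1044.69


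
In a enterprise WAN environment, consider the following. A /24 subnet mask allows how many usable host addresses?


Given: subnet mask /24
Host bits = 32 - 24 = 8
Total addresses = 2^8 = 256
Usable hosts = 256 - 2 (network + broadcast) = 254

254


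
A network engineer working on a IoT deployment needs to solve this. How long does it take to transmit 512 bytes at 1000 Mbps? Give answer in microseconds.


Given: packet = 512 bytes, bandwidth = 1000 Mbps
Packet in bits = 512 * 8 = 4096 bits
Bandwidth = 1000 * 10^6 = 1000000000 bps
Time = 4096 / 1000000000 seconds
Time in us = 4096 * 10^6 / 1000000000 = 4.096

4.096


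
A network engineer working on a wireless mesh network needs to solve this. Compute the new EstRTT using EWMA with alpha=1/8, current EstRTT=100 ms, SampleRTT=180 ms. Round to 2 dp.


Given: EstRTT = 100 ms, SampleRTT = 180 ms, alpha = 1/8
New EstRTT = (1 - alpha) * EstRTT + alpha * SampleRTT
(7/8) * 100 = 87.5
(1/8) * 180 = 22.5
New EstRTT = 87.5 + 22.5 = 110 ms -> 110.00 ms (2 dp)

110.00


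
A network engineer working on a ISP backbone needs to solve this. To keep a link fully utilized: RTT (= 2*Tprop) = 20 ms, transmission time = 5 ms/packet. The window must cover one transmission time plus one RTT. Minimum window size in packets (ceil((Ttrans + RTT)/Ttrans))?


Given: Ttrans = 5 ms, RTT = 20 ms (= 2 * Tprop, Tprop = 10 ms)
Time until first ACK returns = Ttrans + RTT = 5 + 20 = 25 ms
Need W * Ttrans >= Ttrans + RTT  ->  W >= (Ttrans + RTT) / Ttrans
(Ttrans + RTT) / Ttrans = 25 / 5 = 5
W_min = ceil(5) = 5

5


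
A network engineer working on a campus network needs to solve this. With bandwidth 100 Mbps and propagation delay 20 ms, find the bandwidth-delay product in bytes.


Given: bandwidth = 100 Mbps, delay = 20 ms
BDP in bits = 100 * 10^6 * 20 / 1000
BDP in bits = 2000000
BDP in bytes = 2000000 / 8 = 250000

250000


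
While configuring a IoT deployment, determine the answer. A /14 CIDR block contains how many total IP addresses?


Given: CIDR prefix /14
Host bits = 32 - 14 = 18
Total addresses = 2^18 = 262144

262144


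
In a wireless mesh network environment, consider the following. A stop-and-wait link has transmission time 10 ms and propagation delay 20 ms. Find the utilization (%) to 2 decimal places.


Given: Ttrans = 10 ms, Tprop = 20 ms
RTT = 2 * Tprop = 2 * 20 = 40 ms
U = Ttrans / (Ttrans + RTT)
U = 10 / (10 + 40)
U = 10 / 50 = 0.2
U% = 20.00%

20.00


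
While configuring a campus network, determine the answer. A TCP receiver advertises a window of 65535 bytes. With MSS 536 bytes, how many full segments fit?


Given: RWND = 65535 bytes, MSS = 536 bytes
Full segments = floor(RWND / MSS)
Full segments = floor(65535 / 536)
Full segments = floor(122.2668) = 122

122


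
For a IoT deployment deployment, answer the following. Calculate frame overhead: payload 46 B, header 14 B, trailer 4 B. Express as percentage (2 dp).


Given: payload = 46 B, header = 14 B, trailer = 4 B
Overhead bytes = header + trailer = 14 + 4 = 18
Total frame = payload + overhead = 46 + 18 = 64
Overhead % = 18 / 64 * 100 = 28.1250% -> 28.13% (2 dp)

28.13


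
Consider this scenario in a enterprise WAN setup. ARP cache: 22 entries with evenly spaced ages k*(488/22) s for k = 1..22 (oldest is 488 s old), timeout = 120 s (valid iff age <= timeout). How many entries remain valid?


Ages are k * 488/22 s for k = 1..22 (spacing = 22.1818 s).
Entry k is valid iff k * 488/22 <= 120 iff k <= 22 * 120 / 488 = 5.4098
n_valid = floor(5.4098) = 5
(n_stale = 22 - 5 = 17)

5


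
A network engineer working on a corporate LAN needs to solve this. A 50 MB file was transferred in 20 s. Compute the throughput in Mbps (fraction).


Given: file = 50 MB, time = 20 s
File in Mb = 50 * 8 = 400 Mb
Throughput = 400 / 20 Mbps
Throughput = 20 Mbps

20


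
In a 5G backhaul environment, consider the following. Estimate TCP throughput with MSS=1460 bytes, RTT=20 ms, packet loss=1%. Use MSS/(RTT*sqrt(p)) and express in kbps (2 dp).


Given: MSS = 1460 bytes, RTT = 20 ms, loss = 1%
RTT in seconds = 20 / 1000 = 0.02
Loss rate = 1% = 0.01
sqrt(loss) = sqrt(0.01) = 0.1
Throughput (bytes/s) = 1460 / (0.02 * 0.1) = 730000.0000
Throughput (kbps) = 730000.0000 * 8 / 1000 = 5840.000000 -> 5840.00 kbps (2 dp)

5840.00


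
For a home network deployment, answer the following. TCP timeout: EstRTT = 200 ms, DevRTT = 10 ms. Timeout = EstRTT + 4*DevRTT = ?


Given: EstRTT = 200 ms, DevRTT = 10 ms
Timeout = EstRTT + 4 * DevRTT
4 * DevRTT = 4 * 10 = 40
Timeout = 200 + 40 = 240 ms

240


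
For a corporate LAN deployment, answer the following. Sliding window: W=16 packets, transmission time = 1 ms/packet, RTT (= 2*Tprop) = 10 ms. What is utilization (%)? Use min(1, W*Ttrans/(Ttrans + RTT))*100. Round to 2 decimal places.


Given: W = 16, Ttrans = 1 ms, RTT = 10 ms (= 2 * Tprop, Tprop = 5 ms)
Cycle time = Ttrans + RTT = 1 + 10 = 11 ms (first packet sent until its ACK returns)
W * Ttrans = 16 * 1 = 16 ms of sending per cycle
W * Ttrans / (Ttrans + RTT) = 16 / 11 = 1.454545
U = min(1, 1.454545) = 1.000000
U% = 100.00%

100.00


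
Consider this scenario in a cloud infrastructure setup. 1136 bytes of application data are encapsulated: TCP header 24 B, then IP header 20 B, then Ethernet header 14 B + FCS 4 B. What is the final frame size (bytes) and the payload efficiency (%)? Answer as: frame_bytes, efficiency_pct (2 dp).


TCP segment = 1136 + 24 = 1160 B
IP packet = 1160 + 20 = 1180 B
Ethernet frame = 1180 + 14 + 4 = 1198 B
Efficiency = app / frame = 1136 / 1198 = 0.948247 = 94.8247% -> 94.82% (2 dp)

1198, 94.82


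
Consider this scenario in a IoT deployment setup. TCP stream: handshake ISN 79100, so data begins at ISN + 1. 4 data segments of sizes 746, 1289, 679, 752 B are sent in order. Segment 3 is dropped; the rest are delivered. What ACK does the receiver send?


SYN uses sequence number 79100; first data byte = ISN + 1 = 79101.
Segment 1: SEQ = 79101, len = 746 B, covers [79101, 79846]
Segment 2: SEQ = 79847, len = 1289 B, covers [79847, 81135]
Segment 3: SEQ = 81136, len = 679 B, covers [81136, 81814] [LOST]
Segment 4: SEQ = 81815, len = 752 B, covers [81815, 82566]
In-order data received: bytes [79101, 81135] (segments 1..2).
Segment 3 missing -> gap begins at byte 81136; later segments buffered out of order.
Cumulative ACK = next expected in-order byte = 79101 + 746 + 1289 = 81136

81136


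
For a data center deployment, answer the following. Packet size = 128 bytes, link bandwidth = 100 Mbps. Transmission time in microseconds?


Given: packet = 128 bytes, bandwidth = 100 Mbps
Packet in bits = 128 * 8 = 1024 bits
Bandwidth = 100 * 10^6 = 100000000 bps
Time = 1024 / 100000000 seconds
Time in us = 1024 * 10^6 / 100000000 = 10.24

10.24


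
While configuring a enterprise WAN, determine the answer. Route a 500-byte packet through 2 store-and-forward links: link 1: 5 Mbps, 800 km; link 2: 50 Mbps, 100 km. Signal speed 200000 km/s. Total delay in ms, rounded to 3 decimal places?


Packet = 500 bytes = 4000 bits. Store-and-forward: sum (t_trans + t_prop) per link.
Link 1: t_trans = 4000/(5*10^6) s = 0.8000 ms; t_prop = 800/200000 s = 4.0000 ms; subtotal = 4.8000 ms
Link 2: t_trans = 4000/(50*10^6) s = 0.0800 ms; t_prop = 100/200000 s = 0.5000 ms; subtotal = 0.5800 ms
End-to-end = 4.8000 + 0.5800 = 5.3800 ms -> 5.380 ms (3 dp)

5.380


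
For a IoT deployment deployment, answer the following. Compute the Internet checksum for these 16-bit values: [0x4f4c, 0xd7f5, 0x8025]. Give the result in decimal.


Given words: [0x4f4c, 0xd7f5, 0x8025]
Step 1: Sum all words
Raw sum = 20300 + 55285 + 32805 = 108390
Step 2: Fold carry: (42854 + 1) = 42855
One's complement = ~42855 & 0xFFFF = 22680

22680


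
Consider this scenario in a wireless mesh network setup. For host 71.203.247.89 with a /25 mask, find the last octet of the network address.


Given: IP = 71.203.247.89, prefix = /25
Subnet mask = 255.255.255.128
Last octet of IP: 89
Last octet of mask: 128
Network last octet = 89 AND 128 = 0

0


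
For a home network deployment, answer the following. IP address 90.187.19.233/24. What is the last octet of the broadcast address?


Given: IP = 90.187.19.233, prefix = /24
Host bits = 32 - 24 = 8
Network last octet = 233 AND mask = 0
Host part size = 2^8 - 1 = 255
Broadcast last octet = 0 OR 255 = 255

255


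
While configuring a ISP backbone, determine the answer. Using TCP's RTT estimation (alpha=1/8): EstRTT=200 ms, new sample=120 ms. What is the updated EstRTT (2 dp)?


Given: EstRTT = 200 ms, SampleRTT = 120 ms, alpha = 1/8
New EstRTT = (1 - alpha) * EstRTT + alpha * SampleRTT
(7/8) * 200 = 175
(1/8) * 120 = 15
New EstRTT = 175 + 15 = 190 ms -> 190.00 ms (2 dp)

190.00


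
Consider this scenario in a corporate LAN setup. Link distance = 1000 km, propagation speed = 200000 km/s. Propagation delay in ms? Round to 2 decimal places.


Given: distance = 1000 km, speed = 200000 km/s
Delay = distance / speed = 1000 / 200000 seconds
Delay in ms = 1000 * 1000 / 200000
Delay = 5.0000 ms
Rounded to 2 dp = 5.00 ms

5.00


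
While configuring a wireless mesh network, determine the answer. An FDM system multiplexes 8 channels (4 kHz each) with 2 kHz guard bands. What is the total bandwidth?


Given: 8 channels, 4 kHz each, guard = 2 kHz
Channel bandwidth = 8 * 4 = 32 kHz
Guard bands = 7 gaps * 2 kHz = 14 kHz
Total = 32 + 14 = 46 kHz

46


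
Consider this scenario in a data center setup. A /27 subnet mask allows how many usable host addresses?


Given: subnet mask /27
Host bits = 32 - 27 = 5
Total addresses = 2^5 = 32
Usable hosts = 32 - 2 (network + broadcast) = 30

30


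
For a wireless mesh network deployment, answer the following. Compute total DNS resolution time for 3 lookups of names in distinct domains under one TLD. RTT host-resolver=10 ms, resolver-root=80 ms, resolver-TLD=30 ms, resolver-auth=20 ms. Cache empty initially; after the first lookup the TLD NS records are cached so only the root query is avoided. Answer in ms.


Lookup 1 (cold cache): local + root + TLD + auth = 10 + 80 + 30 + 20 = 140 ms
Lookups 2..3 (TLD NS cached -> skip root; new domain -> still ask TLD and auth): local + TLD + auth = 10 + 30 + 20 = 60 ms each
Remaining 2 lookups: 2 * 60 = 120 ms
Total = 140 + 120 = 260 ms

260


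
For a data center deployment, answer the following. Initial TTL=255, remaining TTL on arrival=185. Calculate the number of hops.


Given: initial TTL = 255, received TTL = 185
Hops = initial TTL - received TTL
Hops = 255 - 185 = 70

70


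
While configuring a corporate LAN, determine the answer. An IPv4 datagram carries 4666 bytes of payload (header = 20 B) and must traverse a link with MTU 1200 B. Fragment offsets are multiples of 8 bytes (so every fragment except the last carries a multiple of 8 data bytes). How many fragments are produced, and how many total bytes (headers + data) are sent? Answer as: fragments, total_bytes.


Max data per non-final fragment = floor((MTU - header)/8)*8 = floor((1200 - 20)/8)*8 = floor(1180/8)*8 = 1176 B
Final fragment needs no 8-byte alignment: it can carry up to MTU - header = 1180 B
Non-final fragments needed = ceil((payload - 1180) / 1176) = ceil(3486/1176) = ceil(2.9643) = 3
Number of fragments = 3 + 1 = 4
Fragment sizes (data): 3 * 1176 B + 1138 B (last, 1138 <= 1180 OK)
Total bytes sent = payload + n_frags * header = 4666 + 4*20 = 4666 + 80 = 4746 B

4, 4746


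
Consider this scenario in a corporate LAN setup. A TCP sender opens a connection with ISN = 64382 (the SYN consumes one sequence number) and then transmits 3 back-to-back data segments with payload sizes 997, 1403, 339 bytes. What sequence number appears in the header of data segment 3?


The SYN occupies sequence number ISN = 64382, so the first data byte is ISN + 1 = 64383.
SEQ of data segment i = (ISN + 1) + sum of payload sizes of segments 1..i-1.
Segment 1: SEQ = 64383, payload = 997 bytes
Segment 2: SEQ = 65380, payload = 1403 bytes
Segment 3: SEQ = 66783, payload = 339 bytes
SEQ of segment 3 = 64383 + 997 + 1403 = 66783

66783


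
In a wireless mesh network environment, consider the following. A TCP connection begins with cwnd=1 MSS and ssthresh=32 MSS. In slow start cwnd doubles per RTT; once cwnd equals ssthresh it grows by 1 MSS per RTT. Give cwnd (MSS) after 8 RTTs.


RTT 0: cwnd = 1 MSS (initial)
RTT 1: cwnd = 2 MSS (slow start, doubled)
RTT 2: cwnd = 4 MSS (slow start, doubled)
RTT 3: cwnd = 8 MSS (slow start, doubled)
RTT 4: cwnd = 16 MSS (slow start, doubled)
RTT 5: cwnd = 32 MSS (slow start, doubled)
RTT 6: cwnd = 33 MSS (congestion avoidance, +1)
RTT 7: cwnd = 34 MSS (congestion avoidance, +1)
RTT 8: cwnd = 35 MSS (congestion avoidance, +1)

35


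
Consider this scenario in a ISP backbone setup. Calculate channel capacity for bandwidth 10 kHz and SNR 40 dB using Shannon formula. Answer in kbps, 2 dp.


Given: B = 10 kHz, SNR = 40 dB
SNR linear = 10^(40/10) = 10000
1 + SNR = 10001
log2(10001) = 13.2878566418
C = 10 * 1000 * 13.2878566418 = 132878.5664 bps
C = 132.878566 kbps -> 132.88 kbps (2 dp)

132.88


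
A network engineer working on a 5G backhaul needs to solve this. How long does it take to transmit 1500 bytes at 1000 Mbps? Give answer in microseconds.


Given: packet = 1500 bytes, bandwidth = 1000 Mbps
Packet in bits = 1500 * 8 = 12000 bits
Bandwidth = 1000 * 10^6 = 1000000000 bps
Time = 12000 / 1000000000 seconds
Time in us = 12000 * 10^6 / 1000000000 = 12

12


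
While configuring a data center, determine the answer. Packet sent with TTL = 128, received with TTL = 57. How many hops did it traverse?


Given: initial TTL = 128, received TTL = 57
Hops = initial TTL - received TTL
Hops = 128 - 57 = 71

71


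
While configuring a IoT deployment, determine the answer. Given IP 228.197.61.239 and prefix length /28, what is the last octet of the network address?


Given: IP = 228.197.61.239, prefix = /28
Subnet mask = 255.255.255.240
Last octet of IP: 239
Last octet of mask: 240
Network last octet = 239 AND 240 = 224

224


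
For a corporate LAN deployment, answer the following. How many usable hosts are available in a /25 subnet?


Given: subnet mask /25
Host bits = 32 - 25 = 7
Total addresses = 2^7 = 128
Usable hosts = 128 - 2 (network + broadcast) = 126

126


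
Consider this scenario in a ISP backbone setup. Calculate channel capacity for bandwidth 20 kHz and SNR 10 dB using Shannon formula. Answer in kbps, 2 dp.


Given: B = 20 kHz, SNR = 10 dB
SNR linear = 10^(10/10) = 10
1 + SNR = 11
log2(11) = 3.4594316186
C = 20 * 1000 * 3.4594316186 = 69188.6324 bps
C = 69.188632 kbps -> 69.19 kbps (2 dp)

69.19


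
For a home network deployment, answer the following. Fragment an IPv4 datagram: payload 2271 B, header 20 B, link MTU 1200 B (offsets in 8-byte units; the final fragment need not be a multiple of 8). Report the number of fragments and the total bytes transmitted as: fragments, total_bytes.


Max data per non-final fragment = floor((MTU - header)/8)*8 = floor((1200 - 20)/8)*8 = floor(1180/8)*8 = 1176 B
Final fragment needs no 8-byte alignment: it can carry up to MTU - header = 1180 B
Non-final fragments needed = ceil((payload - 1180) / 1176) = ceil(1091/1176) = ceil(0.9277) = 1
Number of fragments = 1 + 1 = 2
Fragment sizes (data): 1 * 1176 B + 1095 B (last, 1095 <= 1180 OK)
Total bytes sent = payload + n_frags * header = 2271 + 2*20 = 2271 + 40 = 2311 B

2, 2311


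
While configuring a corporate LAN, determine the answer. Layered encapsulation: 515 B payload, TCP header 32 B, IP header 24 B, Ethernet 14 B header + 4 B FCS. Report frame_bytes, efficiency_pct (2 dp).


TCP segment = 515 + 32 = 547 B
IP packet = 547 + 24 = 571 B
Ethernet frame = 571 + 14 + 4 = 589 B
Efficiency = app / frame = 515 / 589 = 0.874363 = 87.4363% -> 87.44% (2 dp)

589, 87.44


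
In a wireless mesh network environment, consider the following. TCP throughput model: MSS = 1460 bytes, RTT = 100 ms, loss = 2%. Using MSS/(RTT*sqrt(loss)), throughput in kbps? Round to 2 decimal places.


Given: MSS = 1460 bytes, RTT = 100 ms, loss = 2%
RTT in seconds = 100 / 1000 = 0.1
Loss rate = 2% = 0.02
sqrt(loss) = sqrt(0.02) = 0.141421356237
Throughput (bytes/s) = 1460 / (0.1 * 0.141421356237) = 103237.5901
Throughput (kbps) = 103237.5901 * 8 / 1000 = 825.900720 -> 825.90 kbps (2 dp)

825.90


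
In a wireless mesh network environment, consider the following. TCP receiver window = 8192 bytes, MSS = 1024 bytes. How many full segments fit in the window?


Given: RWND = 8192 bytes, MSS = 1024 bytes
Full segments = floor(RWND / MSS)
Full segments = floor(8192 / 1024)
Full segments = floor(8.0) = 8

8


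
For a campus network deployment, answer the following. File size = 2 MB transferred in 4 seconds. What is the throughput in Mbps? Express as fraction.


Given: file = 2 MB, time = 4 s
File in Mb = 2 * 8 = 16 Mb
Throughput = 16 / 4 Mbps
Throughput = 4 Mbps

4


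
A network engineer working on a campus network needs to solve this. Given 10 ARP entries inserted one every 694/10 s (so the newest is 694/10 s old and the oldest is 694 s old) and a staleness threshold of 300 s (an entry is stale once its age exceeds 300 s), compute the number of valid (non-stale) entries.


Ages are k * 694/10 s for k = 1..10 (spacing = 69.4000 s).
Entry k is valid iff k * 694/10 <= 300 iff k <= 10 * 300 / 694 = 4.3228
n_valid = floor(4.3228) = 4
(n_stale = 10 - 4 = 6)

4


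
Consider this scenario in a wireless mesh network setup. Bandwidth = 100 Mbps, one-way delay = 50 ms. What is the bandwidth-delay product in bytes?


Given: bandwidth = 100 Mbps, delay = 50 ms
BDP in bits = 100 * 10^6 * 50 / 1000
BDP in bits = 5000000
BDP in bytes = 5000000 / 8 = 625000

625000


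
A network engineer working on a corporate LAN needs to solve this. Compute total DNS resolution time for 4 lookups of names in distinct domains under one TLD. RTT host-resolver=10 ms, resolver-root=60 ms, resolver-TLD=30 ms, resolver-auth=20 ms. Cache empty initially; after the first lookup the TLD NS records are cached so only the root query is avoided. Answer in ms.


Lookup 1 (cold cache): local + root + TLD + auth = 10 + 60 + 30 + 20 = 120 ms
Lookups 2..4 (TLD NS cached -> skip root; new domain -> still ask TLD and auth): local + TLD + auth = 10 + 30 + 20 = 60 ms each
Remaining 3 lookups: 3 * 60 = 180 ms
Total = 120 + 180 = 300 ms

300


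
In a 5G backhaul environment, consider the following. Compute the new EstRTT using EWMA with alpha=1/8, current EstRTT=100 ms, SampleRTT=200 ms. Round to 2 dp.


Given: EstRTT = 100 ms, SampleRTT = 200 ms, alpha = 1/8
New EstRTT = (1 - alpha) * EstRTT + alpha * SampleRTT
(7/8) * 100 = 87.5
(1/8) * 200 = 25
New EstRTT = 87.5 + 25 = 112.5 ms -> 112.50 ms (2 dp)

112.50


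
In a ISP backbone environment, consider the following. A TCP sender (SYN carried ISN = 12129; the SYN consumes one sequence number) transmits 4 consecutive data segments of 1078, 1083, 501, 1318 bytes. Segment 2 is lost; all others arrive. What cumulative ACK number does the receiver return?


SYN uses sequence number 12129; first data byte = ISN + 1 = 12130.
Segment 1: SEQ = 12130, len = 1078 B, covers [12130, 13207]
Segment 2: SEQ = 13208, len = 1083 B, covers [13208, 14290] [LOST]
Segment 3: SEQ = 14291, len = 501 B, covers [14291, 14791]
Segment 4: SEQ = 14792, len = 1318 B, covers [14792, 16109]
In-order data received: bytes [12130, 13207] (segments 1..1).
Segment 2 missing -> gap begins at byte 13208; later segments buffered out of order.
Cumulative ACK = next expected in-order byte = 12130 + 1078 = 13208

13208


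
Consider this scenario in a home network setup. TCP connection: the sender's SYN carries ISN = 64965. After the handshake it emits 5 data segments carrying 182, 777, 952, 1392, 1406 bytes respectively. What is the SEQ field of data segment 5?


The SYN occupies sequence number ISN = 64965, so the first data byte is ISN + 1 = 64966.
SEQ of data segment i = (ISN + 1) + sum of payload sizes of segments 1..i-1.
Segment 1: SEQ = 64966, payload = 182 bytes
Segment 2: SEQ = 65148, payload = 777 bytes
Segment 3: SEQ = 65925, payload = 952 bytes
Segment 4: SEQ = 66877, payload = 1392 bytes
Segment 5: SEQ = 68269, payload = 1406 bytes
SEQ of segment 5 = 64966 + 182 + 777 + 952 + 1392 = 68269

68269


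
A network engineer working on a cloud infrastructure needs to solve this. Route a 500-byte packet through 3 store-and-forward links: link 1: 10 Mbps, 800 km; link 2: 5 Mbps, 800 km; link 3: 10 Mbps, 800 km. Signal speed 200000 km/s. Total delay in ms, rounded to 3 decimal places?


Packet = 500 bytes = 4000 bits. Store-and-forward: sum (t_trans + t_prop) per link.
Link 1: t_trans = 4000/(10*10^6) s = 0.4000 ms; t_prop = 800/200000 s = 4.0000 ms; subtotal = 4.4000 ms
Link 2: t_trans = 4000/(5*10^6) s = 0.8000 ms; t_prop = 800/200000 s = 4.0000 ms; subtotal = 4.8000 ms
Link 3: t_trans = 4000/(10*10^6) s = 0.4000 ms; t_prop = 800/200000 s = 4.0000 ms; subtotal = 4.4000 ms
End-to-end = 4.4000 + 4.8000 + 4.4000 = 13.6000 ms -> 13.600 ms (3 dp)

13.600


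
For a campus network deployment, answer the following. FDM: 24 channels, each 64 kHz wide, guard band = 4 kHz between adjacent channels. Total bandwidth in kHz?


Given: 24 channels, 64 kHz each, guard = 4 kHz
Channel bandwidth = 24 * 64 = 1536 kHz
Guard bands = 23 gaps * 4 kHz = 92 kHz
Total = 1536 + 92 = 1628 kHz

1628


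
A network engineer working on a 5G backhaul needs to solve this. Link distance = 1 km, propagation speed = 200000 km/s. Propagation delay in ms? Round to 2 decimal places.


Given: distance = 1 km, speed = 200000 km/s
Delay = distance / speed = 1 / 200000 seconds
Delay in ms = 1 * 1000 / 200000
Delay = 0.0050 ms
Rounded to 2 dp = 0.01 ms

0.01


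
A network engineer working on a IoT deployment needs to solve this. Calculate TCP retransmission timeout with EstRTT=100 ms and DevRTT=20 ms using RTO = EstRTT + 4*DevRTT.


Given: EstRTT = 100 ms, DevRTT = 20 ms
Timeout = EstRTT + 4 * DevRTT
4 * DevRTT = 4 * 20 = 80
Timeout = 100 + 80 = 180 ms

180


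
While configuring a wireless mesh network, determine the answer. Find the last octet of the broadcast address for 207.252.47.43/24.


Given: IP = 207.252.47.43, prefix = /24
Host bits = 32 - 24 = 8
Network last octet = 43 AND mask = 0
Host part size = 2^8 - 1 = 255
Broadcast last octet = 0 OR 255 = 255

255


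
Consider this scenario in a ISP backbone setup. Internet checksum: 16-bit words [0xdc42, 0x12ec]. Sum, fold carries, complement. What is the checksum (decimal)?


Given words: [0xdc42, 0x12ec]
Step 1: Sum all words
Raw sum = 56386 + 4844 = 61230
One's complement = ~61230 & 0xFFFF = 4305

4305


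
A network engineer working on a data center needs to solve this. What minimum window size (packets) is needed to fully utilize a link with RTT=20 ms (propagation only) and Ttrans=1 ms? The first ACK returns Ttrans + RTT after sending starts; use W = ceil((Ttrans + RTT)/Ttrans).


Given: Ttrans = 1 ms, RTT = 20 ms (= 2 * Tprop, Tprop = 10 ms)
Time until first ACK returns = Ttrans + RTT = 1 + 20 = 21 ms
Need W * Ttrans >= Ttrans + RTT  ->  W >= (Ttrans + RTT) / Ttrans
(Ttrans + RTT) / Ttrans = 21 / 1 = 21
W_min = ceil(21) = 21

21


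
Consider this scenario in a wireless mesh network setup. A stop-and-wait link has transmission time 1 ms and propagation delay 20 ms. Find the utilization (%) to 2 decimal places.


Given: Ttrans = 1 ms, Tprop = 20 ms
RTT = 2 * Tprop = 2 * 20 = 40 ms
U = Ttrans / (Ttrans + RTT)
U = 1 / (1 + 40)
U = 1 / 41 = 0.02439
U% = 2.44%

2.44
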